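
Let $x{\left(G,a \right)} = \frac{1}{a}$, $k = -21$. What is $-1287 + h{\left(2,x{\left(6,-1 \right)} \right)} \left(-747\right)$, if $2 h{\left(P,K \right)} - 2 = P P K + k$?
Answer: $\frac{14607}{2} \approx 7303.5$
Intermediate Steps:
$h{\left(P,K \right)} = - \frac{19}{2} + \frac{K P^{2}}{2}$ ($h{\left(P,K \right)} = 1 + \frac{P P K - 21}{2} = 1 + \frac{P^{2} K - 21}{2} = 1 + \frac{K P^{2} - 21}{2} = 1 + \frac{-21 + K P^{2}}{2} = 1 + \left(- \frac{21}{2} + \frac{K P^{2}}{2}\right) = - \frac{19}{2} + \frac{K P^{2}}{2}$)
$-1287 + h{\left(2,x{\left(6,-1 \right)} \right)} \left(-747\right) = -1287 + \left(- \frac{19}{2} + \frac{2^{2}}{2 \left(-1\right)}\right) \left(-747\right) = -1287 + \left(- \frac{19}{2} + \frac{1}{2} \left(-1\right) 4\right) \left(-747\right) = -1287 + \left(- \frac{19}{2} - 2\right) \left(-747\right) = -1287 - - \frac{17181}{2} = -1287 + \frac{17181}{2} = \frac{14607}{2}$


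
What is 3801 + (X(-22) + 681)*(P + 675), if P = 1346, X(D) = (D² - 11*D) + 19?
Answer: 2885747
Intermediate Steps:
X(D) = 19 + D² - 11*D
3801 + (X(-22) + 681)*(P + 675) = 3801 + ((19 + (-22)² - 11*(-22)) + 681)*(1346 + 675) = 3801 + ((19 + 484 + 242) + 681)*2021 = 3801 + (745 + 681)*2021 = 3801 + 1426*2021 = 3801 + 2881946 = 2885747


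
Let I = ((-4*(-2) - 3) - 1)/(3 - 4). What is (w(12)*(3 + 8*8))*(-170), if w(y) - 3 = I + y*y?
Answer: -1628770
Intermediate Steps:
I = -4 (I = ((8 - 3) - 1)/(-1) = (5 - 1)*(-1) = 4*(-1) = -4)
w(y) = -1 + y² (w(y) = 3 + (-4 + y*y) = 3 + (-4 + y²) = -1 + y²)
(w(12)*(3 + 8*8))*(-170) = ((-1 + 12²)*(3 + 8*8))*(-170) = ((-1 + 144)*(3 + 64))*(-170) = (143*67)*(-170) = 9581*(-170) = -1628770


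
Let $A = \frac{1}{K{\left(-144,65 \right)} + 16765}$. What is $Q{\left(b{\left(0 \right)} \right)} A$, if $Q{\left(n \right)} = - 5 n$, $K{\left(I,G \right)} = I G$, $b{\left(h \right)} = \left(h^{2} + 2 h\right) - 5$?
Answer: $\frac{5}{1481} \approx 0.0033761$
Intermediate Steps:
$b{\left(h \right)} = -5 + h^{2} + 2 h$
$K{\left(I,G \right)} = G I$
$A = \frac{1}{7405}$ ($A = \frac{1}{65 \left(-144\right) + 16765} = \frac{1}{-9360 + 16765} = \frac{1}{7405} \approx 0.00013504$)
$Q{\left(b{\left(0 \right)} \right)} A = - 5 \left(-5 + 0^{2} + 2 \cdot 0\right) \frac{1}{7405} = - 5 \left(-5 + 0 + 0\right) \frac{1}{7405} = \left(-5\right) \left(-5\right) \frac{1}{7405} = 25 \cdot \frac{1}{7405} = \frac{5}{1481}$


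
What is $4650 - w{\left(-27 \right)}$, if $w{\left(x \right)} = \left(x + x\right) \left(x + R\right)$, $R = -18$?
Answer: $2220$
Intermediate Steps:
$w{\left(x \right)} = 2 x \left(-18 + x\right)$ ($w{\left(x \right)} = \left(x + x\right) \left(x - 18\right) = 2 x \left(-18 + x\right)$)
$4650 - w{\left(-27 \right)} = 4650 - 2 \left(-27\right) \left(-18 - 27\right) = 4650 - 2 \left(-27\right) \left(-45\right) = 4650 - 2430 = 2220$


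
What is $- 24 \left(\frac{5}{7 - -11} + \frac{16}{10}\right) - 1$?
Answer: $- \frac{691}{15} \approx -46.067$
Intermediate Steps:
$- 24 \left(\frac{5}{7 - -11} + \frac{16}{10}\right) - 1 = - 24 \left(\frac{5}{7 + 11} + 16 \cdot \frac{1}{10}\right) - 1 = - 24 \left(\frac{5}{18} + \frac{8}{5}\right) - 1 = \left(-24\right) \frac{169}{90} - 1 = - \frac{676}{15} - 1 = - \frac{691}{15}$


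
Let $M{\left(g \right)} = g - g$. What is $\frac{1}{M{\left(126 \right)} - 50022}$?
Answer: $- \frac{1}{50022} \approx -1.9991 \cdot 10^{-5}$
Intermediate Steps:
$M{\left(g \right)} = 0$
$\frac{1}{M{\left(126 \right)} - 50022} = \frac{1}{0 - 50022} = \frac{1}{-50022} = - \frac{1}{50022}$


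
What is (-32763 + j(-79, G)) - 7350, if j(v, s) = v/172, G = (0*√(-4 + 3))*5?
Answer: -6899515/172 ≈ -40113.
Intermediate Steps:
G = 0 (G = (0*√(-1))*5 = (0*I)*5 = 0*5 = 0)
j(v, s) = v/172 (j(v, s) = v*(1/172) = v/172)
(-32763 + j(-79, G)) - 7350 = (-32763 + (1/172)*(-79)) - 7350 = (-32763 - 79/172) - 7350 = -5635315/172 - 7350 = -6899515/172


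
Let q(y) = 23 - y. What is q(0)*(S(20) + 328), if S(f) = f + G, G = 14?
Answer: 8326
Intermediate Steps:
S(f) = 14 + f (S(f) = f + 14 = 14 + f)
q(0)*(S(20) + 328) = (23 - 1*0)*((14 + 20) + 328) = (23 + 0)*(34 + 328) = 23*362 = 8326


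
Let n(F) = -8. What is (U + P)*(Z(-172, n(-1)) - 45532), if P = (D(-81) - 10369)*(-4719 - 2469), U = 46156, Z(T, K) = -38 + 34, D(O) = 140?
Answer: -3350184063488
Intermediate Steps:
Z(T, K) = -4
P = 73526052 (P = (140 - 10369)*(-4719 - 2469) = -10229*(-7188) = 73526052)
(U + P)*(Z(-172, n(-1)) - 45532) = (46156 + 73526052)*(-4 - 45532) = 73572208*(-45536) = -3350184063488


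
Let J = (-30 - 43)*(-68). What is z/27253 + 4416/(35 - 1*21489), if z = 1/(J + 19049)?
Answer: -1444973235385/7020030802103 ≈ -0.20584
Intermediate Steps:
J = 4964 (J = -73*(-68) = 4964)
z = 1/24013 (z = 1/(4964 + 19049) = 1/24013 ≈ 4.1644e-5)
z/27253 + 4416/(35 - 1*21489) = (1/24013)/27253 + 4416/(35 - 1*21489) = (1/24013)*(1/27253) + 4416/(35 - 21489) = 1/654426289 + 4416/(-21454) = 1/654426289 + 4416*(-1/21454) = 1/654426289 - 2208/10727 = -1444973235385/7020030802103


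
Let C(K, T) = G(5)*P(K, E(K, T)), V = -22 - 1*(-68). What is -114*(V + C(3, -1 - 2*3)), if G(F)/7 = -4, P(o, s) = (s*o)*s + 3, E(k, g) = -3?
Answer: 90516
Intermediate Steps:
P(o, s) = 3 + o*s**2 (P(o, s) = (o*s)*s + 3 = o*s**2 + 3 = 3 + o*s**2)
V = 46 (V = -22 + 68 = 46)
G(F) = -28 (G(F) = 7*(-4) = -28)
C(K, T) = -84 - 252*K (C(K, T) = -28*(3 + K*(-3)**2) = -28*(3 + K*9) = -28*(3 + 9*K) = -84 - 252*K)
-114*(V + C(3, -1 - 2*3)) = -114*(46 + (-84 - 252*3)) = -114*(46 + (-84 - 756)) = -114*(46 - 840) = -114*(-794) = 90516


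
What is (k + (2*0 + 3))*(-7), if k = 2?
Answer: -35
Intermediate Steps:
(k + (2*0 + 3))*(-7) = (2 + (2*0 + 3))*(-7) = (2 + (0 + 3))*(-7) = (2 + 3)*(-7) = 5*(-7) = -35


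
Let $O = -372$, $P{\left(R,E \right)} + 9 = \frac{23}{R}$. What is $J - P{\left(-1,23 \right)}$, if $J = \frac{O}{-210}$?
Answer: $\frac{1182}{35} \approx 33.771$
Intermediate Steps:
$P{\left(R,E \right)} = -9 + \frac{23}{R}$
$J = \frac{62}{35}$ ($J = - \frac{372}{-210} = \left(-372\right) \left(- \frac{1}{210}\right) = \frac{62}{35} \approx 1.7714$)
$J - P{\left(-1,23 \right)} = \frac{62}{35} - \left(-9 + \frac{23}{-1}\right) = \frac{62}{35} - \left(-9 + 23 \left(-1\right)\right) = \frac{62}{35} - \left(-9 - 23\right) = \frac{62}{35} - -32 = \frac{62}{35} + 32 = \frac{1182}{35}$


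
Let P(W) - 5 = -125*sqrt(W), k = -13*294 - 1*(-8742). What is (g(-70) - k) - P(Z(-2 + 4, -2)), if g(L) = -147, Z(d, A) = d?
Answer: -5072 + 125*sqrt(2) ≈ -4895.2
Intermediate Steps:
k = 4920 (k = -3822 + 8742 = 4920)
P(W) = 5 - 125*sqrt(W)
(g(-70) - k) - P(Z(-2 + 4, -2)) = (-147 - 1*4920) - (5 - 125*sqrt(-2 + 4)) = (-147 - 4920) - (5 - 125*sqrt(2)) = -5067 + (-5 + 125*sqrt(2)) = -5072 + 125*sqrt(2)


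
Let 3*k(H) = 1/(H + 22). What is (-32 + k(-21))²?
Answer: 9025/9 ≈ 1002.8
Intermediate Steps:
k(H) = 1/(3*(22 + H)) (k(H) = 1/(3*(H + 22)) = 1/(3*(22 + H)))
(-32 + k(-21))² = (-32 + 1/(3*(22 - 21)))² = (-32 + (⅓)/1)² = (-32 + (⅓)*1)² = (-32 + ⅓)² = (-95/3)² = 9025/9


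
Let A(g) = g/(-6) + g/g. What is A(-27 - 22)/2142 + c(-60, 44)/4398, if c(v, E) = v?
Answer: -88205/9420516 ≈ -0.0093631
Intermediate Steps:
A(g) = 1 - g/6 (A(g) = g*(-1/6) + 1 = -g/6 + 1 = 1 - g/6)
A(-27 - 22)/2142 + c(-60, 44)/4398 = (1 - (-27 - 22)/6)/2142 - 60/4398 = (1 - 1/6*(-49))*(1/2142) - 60*1/4398 = (1 + 49/6)*(1/2142) - 10/733 = (55/6)*(1/2142) - 10/733 = 55/12852 - 10/733 = -88205/9420516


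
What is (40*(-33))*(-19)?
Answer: 25080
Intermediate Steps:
(40*(-33))*(-19) = -1320*(-19) = 25080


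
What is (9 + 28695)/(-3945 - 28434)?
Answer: -9568/10793 ≈ -0.88650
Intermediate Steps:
(9 + 28695)/(-3945 - 28434) = 28704/(-32379) = 28704*(-1/32379) = -9568/10793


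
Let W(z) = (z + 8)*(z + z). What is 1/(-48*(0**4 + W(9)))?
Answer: -1/14688 ≈ -6.8083e-5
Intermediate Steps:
W(z) = 2*z*(8 + z) (W(z) = (8 + z)*(2*z) = 2*z*(8 + z))
1/(-48*(0**4 + W(9))) = 1/(-48*(0**4 + 2*9*(8 + 9))) = 1/(-48*(0 + 2*9*17)) = 1/(-48*(0 + 306)) = 1/(-48*306) = 1/(-14688) = -1/14688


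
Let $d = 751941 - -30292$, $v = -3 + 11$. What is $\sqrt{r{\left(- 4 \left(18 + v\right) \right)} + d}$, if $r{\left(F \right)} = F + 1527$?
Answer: $2 \sqrt{195914} \approx 885.24$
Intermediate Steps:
$v = 8$
$r{\left(F \right)} = 1527 + F$
$d = 782233$ ($d = 751941 + 30292 = 782233$)
$\sqrt{r{\left(- 4 \left(18 + v\right) \right)} + d} = \sqrt{\left(1527 - 4 \left(18 + 8\right)\right) + 782233} = \sqrt{\left(1527 - 104\right) + 782233} = \sqrt{1423 + 782233} = \sqrt{783656} = 2 \sqrt{195914}$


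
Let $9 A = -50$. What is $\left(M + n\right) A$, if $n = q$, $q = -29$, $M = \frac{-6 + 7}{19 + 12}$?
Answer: $\frac{44900}{279} \approx 160.93$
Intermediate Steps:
$A = - \frac{50}{9}$ ($A = \frac{1}{9} \left(-50\right) = - \frac{50}{9} \approx -5.5556$)
$M = \frac{1}{31}$ ($M = 1 \cdot \frac{1}{31} = \frac{1}{31} \approx 0.032258$)
$n = -29$
$\left(M + n\right) A = \left(\frac{1}{31} - 29\right) \left(- \frac{50}{9}\right) = \left(- \frac{898}{31}\right) \left(- \frac{50}{9}\right) = \frac{44900}{279}$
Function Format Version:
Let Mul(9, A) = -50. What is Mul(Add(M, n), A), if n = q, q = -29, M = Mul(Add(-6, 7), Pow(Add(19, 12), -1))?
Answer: Rational(44900, 279) ≈ 160.93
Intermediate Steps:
A = Rational(-50, 9) (A = Mul(Rational(1, 9), -50) = Rational(-50, 9) ≈ -5.5556)
M = Rational(1, 31) (M = Mul(1, Pow(31, -1)) = Mul(1, Rational(1, 31)) = Rational(1, 31) ≈ 0.032258)
n = -29
Mul(Add(M, n), A) = Mul(Add(Rational(1, 31), -29), Rational(-50, 9)) = Mul(Rational(-898, 31), Rational(-50, 9)) = Rational(44900, 279)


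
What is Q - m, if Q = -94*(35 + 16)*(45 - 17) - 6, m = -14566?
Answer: -119672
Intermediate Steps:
Q = -134238 (Q = -4794*28 - 6 = -94*1428 - 6 = -134232 - 6 = -134238)
Q - m = -134238 - 1*(-14566) = -134238 + 14566 = -119672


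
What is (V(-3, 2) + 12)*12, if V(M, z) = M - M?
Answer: 144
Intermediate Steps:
V(M, z) = 0
(V(-3, 2) + 12)*12 = (0 + 12)*12 = 12*12 = 144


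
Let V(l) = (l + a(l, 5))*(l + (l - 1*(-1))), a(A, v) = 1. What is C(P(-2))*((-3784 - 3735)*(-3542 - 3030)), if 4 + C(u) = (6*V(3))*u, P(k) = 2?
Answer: 16405736176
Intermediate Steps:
V(l) = (1 + l)*(1 + 2*l) (V(l) = (l + 1)*(l + (l - 1*(-1))) = (1 + l)*(l + (l + 1)) = (1 + l)*(l + (1 + l)) = (1 + l)*(1 + 2*l))
C(u) = -4 + 168*u (C(u) = -4 + (6*(1 + 2*3² + 3*3))*u = -4 + (6*(1 + 2*9 + 9))*u = -4 + (6*(1 + 18 + 9))*u = -4 + (6*28)*u = -4 + 168*u)
C(P(-2))*((-3784 - 3735)*(-3542 - 3030)) = (-4 + 168*2)*((-3784 - 3735)*(-3542 - 3030)) = (-4 + 336)*(-7519*(-6572)) = 332*49414868 = 16405736176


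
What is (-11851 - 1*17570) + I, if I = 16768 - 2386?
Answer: -15039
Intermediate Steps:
I = 14382
(-11851 - 1*17570) + I = (-11851 - 1*17570) + 14382 = (-11851 - 17570) + 14382 = -29421 + 14382 = -15039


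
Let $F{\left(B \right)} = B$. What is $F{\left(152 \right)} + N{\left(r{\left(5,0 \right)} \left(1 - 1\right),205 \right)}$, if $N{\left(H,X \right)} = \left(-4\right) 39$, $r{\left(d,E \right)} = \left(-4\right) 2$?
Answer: $-4$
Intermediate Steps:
$r{\left(d,E \right)} = -8$
$N{\left(H,X \right)} = -156$
$F{\left(152 \right)} + N{\left(r{\left(5,0 \right)} \left(1 - 1\right),205 \right)} = 152 - 156 = -4$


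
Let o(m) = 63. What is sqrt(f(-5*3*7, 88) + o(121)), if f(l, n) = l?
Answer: I*sqrt(42) ≈ 6.4807*I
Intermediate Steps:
sqrt(f(-5*3*7, 88) + o(121)) = sqrt(-5*3*7 + 63) = sqrt(-15*7 + 63) = sqrt(-105 + 63) = sqrt(-42) = I*sqrt(42)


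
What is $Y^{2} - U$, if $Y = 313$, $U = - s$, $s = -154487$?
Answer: $-56518$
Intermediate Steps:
$U = 154487$ ($U = \left(-1\right) \left(-154487\right) = 154487$)
$Y^{2} - U = 313^{2} - 154487 = 97969 - 154487 = -56518$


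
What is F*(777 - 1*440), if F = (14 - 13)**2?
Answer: 337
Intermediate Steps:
F = 1 (F = 1**2 = 1)
F*(777 - 1*440) = 1*(777 - 1*440) = 1*(777 - 440) = 1*337 = 337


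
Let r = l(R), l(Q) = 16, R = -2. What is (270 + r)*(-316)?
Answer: -90376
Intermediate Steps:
r = 16
(270 + r)*(-316) = (270 + 16)*(-316) = 286*(-316) = -90376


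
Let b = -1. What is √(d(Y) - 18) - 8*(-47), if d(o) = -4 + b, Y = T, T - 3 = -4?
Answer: 376 + I*√23 ≈ 376.0 + 4.7958*I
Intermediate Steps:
T = -1 (T = 3 - 4 = -1)
Y = -1
d(o) = -5 (d(o) = -4 - 1 = -5)
√(d(Y) - 18) - 8*(-47) = √(-5 - 18) - 8*(-47) = √(-23) + 376 = I*√23 + 376 = 376 + I*√23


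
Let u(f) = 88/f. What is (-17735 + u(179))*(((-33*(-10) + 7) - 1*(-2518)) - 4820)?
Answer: 6237847305/179 ≈ 3.4848e+7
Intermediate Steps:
(-17735 + u(179))*(((-33*(-10) + 7) - 1*(-2518)) - 4820) = (-17735 + 88/179)*(((-33*(-10) + 7) - 1*(-2518)) - 4820) = (-17735 + 88*(1/179))*(((330 + 7) + 2518) - 4820) = (-17735 + 88/179)*((337 + 2518) - 4820) = -3174477*(2855 - 4820)/179 = -3174477/179*(-1965) = 6237847305/179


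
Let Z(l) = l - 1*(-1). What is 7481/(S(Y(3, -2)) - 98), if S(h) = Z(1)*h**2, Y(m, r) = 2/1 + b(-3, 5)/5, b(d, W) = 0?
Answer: -7481/90 ≈ -83.122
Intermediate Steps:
Z(l) = 1 + l (Z(l) = l + 1 = 1 + l)
Y(m, r) = 2 (Y(m, r) = 2/1 + 0/5 = 2*1 + 0*(1/5) = 2 + 0 = 2)
S(h) = 2*h**2 (S(h) = (1 + 1)*h**2 = 2*h**2)
7481/(S(Y(3, -2)) - 98) = 7481/(2*2**2 - 98) = 7481/(2*4 - 98) = 7481/(8 - 98) = 7481/(-90) = 7481*(-1/90) = -7481/90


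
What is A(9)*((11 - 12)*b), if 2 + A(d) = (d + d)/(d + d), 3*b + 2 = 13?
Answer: 11/3 ≈ 3.6667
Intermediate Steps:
b = 11/3 (b = -⅔ + (⅓)*13 = -⅔ + 13/3 = 11/3 ≈ 3.6667)
A(d) = -1 (A(d) = -2 + (d + d)/(d + d) = -2 + (2*d)/((2*d)) = -2 + (2*d)*(1/(2*d)) = -2 + 1 = -1)
A(9)*((11 - 12)*b) = -(11 - 12)*11/3 = -(-1)*11/3 = -1*(-11/3) = 11/3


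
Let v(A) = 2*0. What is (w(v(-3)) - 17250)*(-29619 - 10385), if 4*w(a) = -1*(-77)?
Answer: 689298923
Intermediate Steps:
v(A) = 0
w(a) = 77/4 (w(a) = (-1*(-77))/4 = (¼)*77 = 77/4)
(w(v(-3)) - 17250)*(-29619 - 10385) = (77/4 - 17250)*(-29619 - 10385) = -68923/4*(-40004) = 689298923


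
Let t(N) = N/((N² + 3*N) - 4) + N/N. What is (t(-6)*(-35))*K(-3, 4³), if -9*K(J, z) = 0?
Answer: 0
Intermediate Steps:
K(J, z) = 0 (K(J, z) = -⅑*0 = 0)
t(N) = 1 + N/(-4 + N² + 3*N) (t(N) = N/(-4 + N² + 3*N) + 1 = 1 + N/(-4 + N² + 3*N))
(t(-6)*(-35))*K(-3, 4³) = (((-4 + (-6)² + 4*(-6))/(-4 + (-6)² + 3*(-6)))*(-35))*0 = (((-4 + 36 - 24)/(-4 + 36 - 18))*(-35))*0 = ((8/14)*(-35))*0 = (((1/14)*8)*(-35))*0 = ((4/7)*(-35))*0 = -20*0 = 0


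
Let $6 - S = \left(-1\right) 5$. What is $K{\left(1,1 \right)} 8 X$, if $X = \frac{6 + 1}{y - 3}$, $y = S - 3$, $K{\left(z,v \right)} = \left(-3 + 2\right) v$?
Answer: $- \frac{56}{5} \approx -11.2$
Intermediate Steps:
$S = 11$ ($S = 6 - \left(-1\right) 5 = 6 - -5 = 6 + 5 = 11$)
$K{\left(z,v \right)} = - v$
$y = 8$ ($y = 11 - 3 = 8$)
$X = \frac{7}{5}$ ($X = \frac{6 + 1}{8 - 3} = \frac{7}{5} \approx 1.4$)
$K{\left(1,1 \right)} 8 X = \left(-1\right) 1 \cdot 8 \cdot \frac{7}{5} = \left(-1\right) 8 \cdot \frac{7}{5} = \left(-8\right) \frac{7}{5} = - \frac{56}{5}$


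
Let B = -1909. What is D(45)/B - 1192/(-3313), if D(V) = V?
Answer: 2126443/6324517 ≈ 0.33622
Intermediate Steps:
D(45)/B - 1192/(-3313) = 45/(-1909) - 1192/(-3313) = 45*(-1/1909) - 1192*(-1/3313) = -45/1909 + 1192/3313 = 2126443/6324517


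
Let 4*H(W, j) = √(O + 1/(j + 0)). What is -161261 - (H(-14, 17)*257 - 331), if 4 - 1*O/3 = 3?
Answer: -160930 - 257*√221/34 ≈ -1.6104e+5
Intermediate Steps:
O = 3 (O = 12 - 3*3 = 12 - 9 = 3)
H(W, j) = √(3 + 1/j)/4 (H(W, j) = √(3 + 1/(j + 0))/4 = √(3 + 1/j)/4)
-161261 - (H(-14, 17)*257 - 331) = -161261 - ((√(3 + 1/17)/4)*257 - 331) = -161261 - ((√(52/17)/4)*257 - 331) = -161261 - (((2*√221/17)/4)*257 - 331) = -161261 - ((√221/34)*257 - 331) = -161261 - (257*√221/34 - 331) = -161261 - (-331 + 257*√221/34) = -161261 + (331 - 257*√221/34) = -160930 - 257*√221/34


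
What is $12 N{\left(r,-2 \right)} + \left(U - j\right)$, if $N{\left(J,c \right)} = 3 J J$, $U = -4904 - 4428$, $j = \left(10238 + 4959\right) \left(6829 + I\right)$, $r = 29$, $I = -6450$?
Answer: $-5738719$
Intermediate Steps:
$j = 5759663$ ($j = \left(10238 + 4959\right) \left(6829 - 6450\right) = 15197 \cdot 379 = 5759663$)
$U = -9332$ ($U = -4904 - 4428 = -9332$)
$N{\left(J,c \right)} = 3 J^{2}$
$12 N{\left(r,-2 \right)} + \left(U - j\right) = 12 \cdot 3 \cdot 29^{2} - 5768995 = 12 \cdot 3 \cdot 841 - 5768995 = 12 \cdot 2523 - 5768995 = 30276 - 5768995 = -5738719$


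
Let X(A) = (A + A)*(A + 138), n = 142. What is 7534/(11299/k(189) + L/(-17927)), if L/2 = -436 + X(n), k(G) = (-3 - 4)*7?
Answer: -945434126/30043915 ≈ -31.468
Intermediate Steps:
X(A) = 2*A*(138 + A) (X(A) = (2*A)*(138 + A) = 2*A*(138 + A))
k(G) = -49 (k(G) = -7*7 = -49)
L = 158168 (L = 2*(-436 + 2*142*(138 + 142)) = 2*(-436 + 2*142*280) = 2*(-436 + 79520) = 2*79084 = 158168)
7534/(11299/k(189) + L/(-17927)) = 7534/(11299/(-49) + 158168/(-17927)) = 7534/(11299*(-1/49) + 158168*(-1/17927)) = 7534/(-11299/49 - 158168/17927) = 7534/(-30043915/125489) = 7534*(-125489/30043915) = -945434126/30043915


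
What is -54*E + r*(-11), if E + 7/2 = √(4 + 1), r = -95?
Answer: 1234 - 54*√5 ≈ 1113.3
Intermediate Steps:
E = -7/2 + √5 (E = -7/2 + √(4 + 1) = -7/2 + √5 ≈ -1.2639)
-54*E + r*(-11) = -54*(-7/2 + √5) - 95*(-11) = (189 - 54*√5) + 1045 = 1234 - 54*√5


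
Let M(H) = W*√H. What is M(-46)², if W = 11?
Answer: -5566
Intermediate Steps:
M(H) = 11*√H
M(-46)² = (11*√(-46))² = (11*(I*√46))² = (11*I*√46)² = -5566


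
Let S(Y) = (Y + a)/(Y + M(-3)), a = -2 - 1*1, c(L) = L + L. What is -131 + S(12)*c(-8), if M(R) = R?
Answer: -147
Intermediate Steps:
c(L) = 2*L
a = -3 (a = -2 - 1 = -3)
S(Y) = 1 (S(Y) = (Y - 3)/(Y - 3) = (-3 + Y)/(-3 + Y) = 1)
-131 + S(12)*c(-8) = -131 + 1*(2*(-8)) = -131 + 1*(-16) = -131 - 16 = -147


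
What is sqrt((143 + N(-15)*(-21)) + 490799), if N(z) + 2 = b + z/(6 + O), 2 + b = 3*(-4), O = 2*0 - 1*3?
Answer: sqrt(491383) ≈ 700.99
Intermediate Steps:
O = -3 (O = 0 - 3 = -3)
b = -14 (b = -2 + 3*(-4) = -2 - 12 = -14)
N(z) = -16 + z/3 (N(z) = -2 + (-14 + z/(6 - 3)) = -2 + (-14 + z/3) = -16 + z/3)
sqrt((143 + N(-15)*(-21)) + 490799) = sqrt((143 + (-16 + (1/3)*(-15))*(-21)) + 490799) = sqrt((143 + (-16 - 5)*(-21)) + 490799) = sqrt((143 - 21*(-21)) + 490799) = sqrt((143 + 441) + 490799) = sqrt(584 + 490799) = sqrt(491383)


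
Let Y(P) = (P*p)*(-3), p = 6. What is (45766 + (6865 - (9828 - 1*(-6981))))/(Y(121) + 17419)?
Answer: 35822/15241 ≈ 2.3504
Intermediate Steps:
Y(P) = -18*P (Y(P) = (P*6)*(-3) = (6*P)*(-3) = -18*P)
(45766 + (6865 - (9828 - 1*(-6981))))/(Y(121) + 17419) = (45766 + (6865 - (9828 - 1*(-6981))))/(-18*121 + 17419) = (45766 + (6865 - (9828 + 6981)))/(-2178 + 17419) = (45766 + (6865 - 1*16809))/15241 = (45766 + (6865 - 16809))*(1/15241) = (45766 - 9944)*(1/15241) = 35822*(1/15241) = 35822/15241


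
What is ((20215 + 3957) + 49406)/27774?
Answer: 12263/4629 ≈ 2.6492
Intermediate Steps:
((20215 + 3957) + 49406)/27774 = (24172 + 49406)*(1/27774) = 73578*(1/27774) = 12263/4629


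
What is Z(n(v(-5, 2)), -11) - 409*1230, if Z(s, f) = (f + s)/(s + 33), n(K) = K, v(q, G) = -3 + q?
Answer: -12576769/25 ≈ -5.0307e+5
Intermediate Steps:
Z(s, f) = (f + s)/(33 + s)
Z(n(v(-5, 2)), -11) - 409*1230 = (-11 + (-3 - 5))/(33 + (-3 - 5)) - 409*1230 = (-11 - 8)/(33 - 8) - 503070 = -19/25 - 503070 = -12576769/25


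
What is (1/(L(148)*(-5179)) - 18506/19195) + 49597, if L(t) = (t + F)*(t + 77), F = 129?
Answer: 61457271620438776/1239156930825 ≈ 49596.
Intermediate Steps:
L(t) = (77 + t)*(129 + t) (L(t) = (t + 129)*(t + 77) = (129 + t)*(77 + t) = (77 + t)*(129 + t))
(1/(L(148)*(-5179)) - 18506/19195) + 49597 = (1/((9933 + 148**2 + 206*148)*(-5179)) - 18506/19195) + 49597 = (-1/5179/(9933 + 21904 + 30488) - 18506*1/19195) + 49597 = (-1/5179/62325 - 18506/19195) + 49597 = ((1/62325)*(-1/5179) - 18506/19195) + 49597 = (-1/322781175 - 18506/19195) + 49597 = -1194677688749/1239156930825 + 49597 = 61457271620438776/1239156930825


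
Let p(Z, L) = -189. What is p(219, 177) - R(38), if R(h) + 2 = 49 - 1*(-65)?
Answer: -301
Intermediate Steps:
R(h) = 112 (R(h) = -2 + (49 - 1*(-65)) = -2 + (49 + 65) = -2 + 114 = 112)
p(219, 177) - R(38) = -189 - 1*112 = -189 - 112 = -301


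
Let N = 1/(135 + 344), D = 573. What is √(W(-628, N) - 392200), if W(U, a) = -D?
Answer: I*√392773 ≈ 626.72*I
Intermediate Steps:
N = 1/479 ≈ 0.0020877
W(U, a) = -573 (W(U, a) = -1*573 = -573)
√(W(-628, N) - 392200) = √(-573 - 392200) = √(-392773) = I*√392773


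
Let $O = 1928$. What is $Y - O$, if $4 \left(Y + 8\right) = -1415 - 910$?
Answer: $- \frac{10069}{4} \approx -2517.3$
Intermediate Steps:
$Y = - \frac{2357}{4}$ ($Y = -8 + \frac{-1415 - 910}{4} = -8 + \frac{1}{4} \left(-2325\right) = -8 - \frac{2325}{4} = - \frac{2357}{4} \approx -589.25$)
$Y - O = - \frac{2357}{4} - 1928 = - \frac{10069}{4}$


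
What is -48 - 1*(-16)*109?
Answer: 1696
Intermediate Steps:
-48 - 1*(-16)*109 = -48 + 16*109 = -48 + 1744 = 1696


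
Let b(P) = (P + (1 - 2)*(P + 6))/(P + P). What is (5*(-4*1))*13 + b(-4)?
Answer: -1037/4 ≈ -259.25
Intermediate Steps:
b(P) = -3/P (b(P) = (P - (6 + P))/((2*P)) = (P + (-6 - P))*(1/(2*P)) = -3/P)
(5*(-4*1))*13 + b(-4) = (5*(-4*1))*13 - 3/(-4) = (5*(-4))*13 - 3*(-1/4) = -20*13 + 3/4 = -260 + 3/4 = -1037/4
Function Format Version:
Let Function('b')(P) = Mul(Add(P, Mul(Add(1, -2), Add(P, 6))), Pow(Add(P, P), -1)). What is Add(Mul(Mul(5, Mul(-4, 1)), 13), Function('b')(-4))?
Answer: Rational(-1037, 4) ≈ -259.25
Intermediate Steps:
Function('b')(P) = Mul(-3, Pow(P, -1)) (Function('b')(P) = Mul(Add(P, Mul(-1, Add(6, P))), Pow(Mul(2, P), -1)) = Mul(Add(P, Add(-6, Mul(-1, P))), Mul(Rational(1, 2), Pow(P, -1))) = Mul(-6, Mul(Rational(1, 2), Pow(P, -1))) = Mul(-3, Pow(P, -1)))
Add(Mul(Mul(5, Mul(-4, 1)), 13), Function('b')(-4)) = Add(Mul(Mul(5, Mul(-4, 1)), 13), Mul(-3, Pow(-4, -1))) = Add(Mul(Mul(5, -4), 13), Mul(-3, Rational(-1, 4))) = Add(Mul(-20, 13), Rational(3, 4)) = Add(-260, Rational(3, 4)) = Rational(-1037, 4)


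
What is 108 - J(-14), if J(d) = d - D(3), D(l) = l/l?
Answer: 123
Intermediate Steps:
D(l) = 1
J(d) = -1 + d (J(d) = d - 1*1 = d - 1 = -1 + d)
108 - J(-14) = 108 - (-1 - 14) = 108 - 1*(-15) = 108 + 15 = 123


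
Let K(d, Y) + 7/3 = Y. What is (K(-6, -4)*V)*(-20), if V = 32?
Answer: 12160/3 ≈ 4053.3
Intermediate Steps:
K(d, Y) = -7/3 + Y
(K(-6, -4)*V)*(-20) = ((-7/3 - 4)*32)*(-20) = -19/3*32*(-20) = -608/3*(-20) = 12160/3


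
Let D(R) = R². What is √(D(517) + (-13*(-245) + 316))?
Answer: √270790 ≈ 520.38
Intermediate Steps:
√(D(517) + (-13*(-245) + 316)) = √(517² + (-13*(-245) + 316)) = √(267289 + (3185 + 316)) = √(267289 + 3501) = √270790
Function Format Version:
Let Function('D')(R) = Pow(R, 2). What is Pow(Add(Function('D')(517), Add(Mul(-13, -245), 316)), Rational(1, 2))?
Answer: Pow(270790, Rational(1, 2)) ≈ 520.38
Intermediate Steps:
Pow(Add(Function('D')(517), Add(Mul(-13, -245), 316)), Rational(1, 2)) = Pow(Add(Pow(517, 2), Add(Mul(-13, -245), 316)), Rational(1, 2)) = Pow(Add(267289, Add(3185, 316)), Rational(1, 2)) = Pow(Add(267289, 3501), Rational(1, 2)) = Pow(270790, Rational(1, 2))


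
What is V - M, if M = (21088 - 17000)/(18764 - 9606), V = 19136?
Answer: 87621700/4579 ≈ 19136.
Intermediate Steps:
M = 2044/4579 (M = 4088/9158 = 4088*(1/9158) = 2044/4579 ≈ 0.44639)
V - M = 19136 - 1*2044/4579 = 19136 - 2044/4579 = 87621700/4579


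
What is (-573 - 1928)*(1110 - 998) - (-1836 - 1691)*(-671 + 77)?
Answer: -2375150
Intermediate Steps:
(-573 - 1928)*(1110 - 998) - (-1836 - 1691)*(-671 + 77) = -2501*112 - (-3527)*(-594) = -280112 - 1*2095038 = -280112 - 2095038 = -2375150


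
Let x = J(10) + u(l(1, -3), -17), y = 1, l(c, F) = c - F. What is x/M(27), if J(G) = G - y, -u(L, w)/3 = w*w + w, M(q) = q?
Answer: -269/9 ≈ -29.889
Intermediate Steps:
u(L, w) = -3*w - 3*w² (u(L, w) = -3*(w*w + w) = -3*(w² + w) = -3*(w + w²) = -3*w - 3*w²)
J(G) = -1 + G (J(G) = G - 1*1 = G - 1 = -1 + G)
x = -807 (x = (-1 + 10) - 3*(-17)*(1 - 17) = 9 - 3*(-17)*(-16) = 9 - 816 = -807)
x/M(27) = -807/27 = -807*1/27 = -269/9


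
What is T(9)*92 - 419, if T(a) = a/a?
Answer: -327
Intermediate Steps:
T(a) = 1
T(9)*92 - 419 = 1*92 - 419 = 92 - 419 = -327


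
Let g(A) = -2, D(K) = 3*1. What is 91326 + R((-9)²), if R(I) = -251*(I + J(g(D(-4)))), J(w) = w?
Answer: 71497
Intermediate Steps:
D(K) = 3
R(I) = 502 - 251*I (R(I) = -251*(I - 2) = -251*(-2 + I) = 502 - 251*I)
91326 + R((-9)²) = 91326 + (502 - 251*(-9)²) = 91326 + (502 - 251*81) = 91326 + (502 - 20331) = 91326 - 19829 = 71497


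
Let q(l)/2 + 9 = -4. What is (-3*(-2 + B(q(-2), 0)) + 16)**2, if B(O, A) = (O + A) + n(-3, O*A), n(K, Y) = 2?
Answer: 8836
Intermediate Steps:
q(l) = -26 (q(l) = -18 + 2*(-4) = -18 - 8 = -26)
B(O, A) = 2 + A + O (B(O, A) = (O + A) + 2 = (A + O) + 2 = 2 + A + O)
(-3*(-2 + B(q(-2), 0)) + 16)**2 = (-3*(-2 + (2 + 0 - 26)) + 16)**2 = (-3*(-2 - 24) + 16)**2 = (-3*(-26) + 16)**2 = (78 + 16)**2 = 94**2 = 8836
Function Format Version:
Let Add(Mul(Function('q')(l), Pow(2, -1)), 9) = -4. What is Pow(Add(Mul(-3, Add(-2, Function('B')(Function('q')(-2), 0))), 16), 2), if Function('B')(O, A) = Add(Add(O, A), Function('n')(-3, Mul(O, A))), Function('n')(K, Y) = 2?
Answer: 8836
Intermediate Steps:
Function('q')(l) = -26 (Function('q')(l) = Add(-18, Mul(2, -4)) = Add(-18, -8) = -26)
Function('B')(O, A) = Add(2, A, O) (Function('B')(O, A) = Add(Add(O, A), 2) = Add(Add(A, O), 2) = Add(2, A, O))
Pow(Add(Mul(-3, Add(-2, Function('B')(Function('q')(-2), 0))), 16), 2) = Pow(Add(Mul(-3, Add(-2, Add(2, 0, -26))), 16), 2) = Pow(Add(Mul(-3, Add(-2, -24)), 16), 2) = Pow(Add(Mul(-3, -26), 16), 2) = Pow(Add(78, 16), 2) = Pow(94, 2) = 8836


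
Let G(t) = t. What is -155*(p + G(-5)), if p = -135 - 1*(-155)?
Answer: -2325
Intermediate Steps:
p = 20 (p = -135 + 155 = 20)
-155*(p + G(-5)) = -155*(20 - 5) = -155*15 = -2325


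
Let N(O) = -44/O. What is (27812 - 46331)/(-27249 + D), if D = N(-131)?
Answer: 2425989/3569575 ≈ 0.67963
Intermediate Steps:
D = 44/131 (D = -44/(-131) = -44*(-1/131) = 44/131 ≈ 0.33588)
(27812 - 46331)/(-27249 + D) = (27812 - 46331)/(-27249 + 44/131) = -18519/(-3569575/131) = -18519*(-131/3569575) = 2425989/3569575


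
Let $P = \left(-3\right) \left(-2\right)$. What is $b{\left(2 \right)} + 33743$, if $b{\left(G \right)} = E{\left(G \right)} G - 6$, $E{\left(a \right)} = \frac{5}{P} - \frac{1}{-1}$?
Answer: $\frac{101222}{3} \approx 33741.0$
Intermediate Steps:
$P = 6$
$E{\left(a \right)} = \frac{11}{6}$ ($E{\left(a \right)} = \frac{5}{6} - \frac{1}{-1} = 5 \cdot \frac{1}{6} - -1 = \frac{5}{6} + 1 = \frac{11}{6}$)
$b{\left(G \right)} = -6 + \frac{11 G}{6}$ ($b{\left(G \right)} = \frac{11 G}{6} - 6 = -6 + \frac{11 G}{6}$)
$b{\left(2 \right)} + 33743 = \left(-6 + \frac{11}{6} \cdot 2\right) + 33743 = \left(-6 + \frac{11}{3}\right) + 33743 = - \frac{7}{3} + 33743 = \frac{101222}{3}$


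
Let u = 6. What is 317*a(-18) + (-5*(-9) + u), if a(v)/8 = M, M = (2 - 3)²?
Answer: 2587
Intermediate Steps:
M = 1 (M = (-1)² = 1)
a(v) = 8 (a(v) = 8*1 = 8)
317*a(-18) + (-5*(-9) + u) = 317*8 + (-5*(-9) + 6) = 2536 + (45 + 6) = 2536 + 51 = 2587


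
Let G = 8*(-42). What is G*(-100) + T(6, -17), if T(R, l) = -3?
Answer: 33597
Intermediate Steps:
G = -336
G*(-100) + T(6, -17) = -336*(-100) - 3 = 33600 - 3 = 33597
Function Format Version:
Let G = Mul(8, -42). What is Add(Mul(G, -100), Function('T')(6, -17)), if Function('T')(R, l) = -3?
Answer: 33597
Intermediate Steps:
G = -336
Add(Mul(G, -100), Function('T')(6, -17)) = Add(Mul(-336, -100), -3) = Add(33600, -3) = 33597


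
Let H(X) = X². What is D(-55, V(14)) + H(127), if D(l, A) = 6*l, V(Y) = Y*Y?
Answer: 15799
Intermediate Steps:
V(Y) = Y²
D(-55, V(14)) + H(127) = 6*(-55) + 127² = -330 + 16129 = 15799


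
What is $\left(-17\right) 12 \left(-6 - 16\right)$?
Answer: $4488$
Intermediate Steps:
$\left(-17\right) 12 \left(-6 - 16\right) = - 204 \left(-6 - 16\right) = \left(-204\right) \left(-22\right) = 4488$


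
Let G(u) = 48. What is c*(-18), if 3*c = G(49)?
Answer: -288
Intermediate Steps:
c = 16 (c = (⅓)*48 = 16)
c*(-18) = 16*(-18) = -288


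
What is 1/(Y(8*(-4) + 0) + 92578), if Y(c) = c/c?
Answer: 1/92579 ≈ 1.0802e-5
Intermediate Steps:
Y(c) = 1
1/(Y(8*(-4) + 0) + 92578) = 1/(1 + 92578) = 1/92579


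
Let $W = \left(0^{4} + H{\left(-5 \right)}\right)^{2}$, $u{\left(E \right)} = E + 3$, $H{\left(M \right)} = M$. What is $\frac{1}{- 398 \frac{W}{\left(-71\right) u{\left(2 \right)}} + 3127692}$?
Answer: $\frac{71}{222068122} \approx 3.1972 \cdot 10^{-7}$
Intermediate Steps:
$u{\left(E \right)} = 3 + E$
$W = 25$ ($W = \left(0^{4} - 5\right)^{2} = \left(0 - 5\right)^{2} = \left(-5\right)^{2} = 25$)
$\frac{1}{- 398 \frac{W}{\left(-71\right) u{\left(2 \right)}} + 3127692} = \frac{1}{- 398 \frac{25}{\left(-71\right) \left(3 + 2\right)} + 3127692} = \frac{1}{- 398 \frac{25}{\left(-71\right) 5} + 3127692} = \frac{1}{- 398 \frac{25}{-355} + 3127692} = \frac{1}{- 398 \cdot 25 \left(- \frac{1}{355}\right) + 3127692} = \frac{1}{\left(-398\right) \left(- \frac{5}{71}\right) + 3127692} = \frac{1}{\frac{1990}{71} + 3127692} = \frac{1}{\frac{222068122}{71}} = \frac{71}{222068122}$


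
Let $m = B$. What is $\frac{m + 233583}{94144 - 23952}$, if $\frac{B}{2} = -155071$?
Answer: $- \frac{76559}{70192} \approx -1.0907$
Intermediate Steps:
$B = -310142$ ($B = 2 \left(-155071\right) = -310142$)
$m = -310142$
$\frac{m + 233583}{94144 - 23952} = \frac{-310142 + 233583}{94144 - 23952} = - \frac{76559}{70192}$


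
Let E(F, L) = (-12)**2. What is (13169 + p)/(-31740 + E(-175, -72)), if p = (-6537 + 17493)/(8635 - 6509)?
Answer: -14004125/33586548 ≈ -0.41696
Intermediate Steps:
E(F, L) = 144
p = 5478/1063 (p = 10956/2126 = 10956*(1/2126) = 5478/1063 ≈ 5.1533)
(13169 + p)/(-31740 + E(-175, -72)) = (13169 + 5478/1063)/(-31740 + 144) = (14004125/1063)/(-31596) = (14004125/1063)*(-1/31596) = -14004125/33586548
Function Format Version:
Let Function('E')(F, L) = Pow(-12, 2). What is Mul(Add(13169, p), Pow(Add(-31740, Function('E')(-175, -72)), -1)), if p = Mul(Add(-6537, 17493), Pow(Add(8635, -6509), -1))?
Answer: Rational(-14004125, 33586548) ≈ -0.41696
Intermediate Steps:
Function('E')(F, L) = 144
p = Rational(5478, 1063) (p = Mul(10956, Pow(2126, -1)) = Mul(10956, Rational(1, 2126)) = Rational(5478, 1063) ≈ 5.1533)
Mul(Add(13169, p), Pow(Add(-31740, Function('E')(-175, -72)), -1)) = Mul(Add(13169, Rational(5478, 1063)), Pow(Add(-31740, 144), -1)) = Mul(Rational(14004125, 1063), Pow(-31596, -1)) = Mul(Rational(14004125, 1063), Rational(-1, 31596)) = Rational(-14004125, 33586548)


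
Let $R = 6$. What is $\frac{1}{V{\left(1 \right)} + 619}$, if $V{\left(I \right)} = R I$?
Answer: $\frac{1}{625} \approx 0.0016$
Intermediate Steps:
$V{\left(I \right)} = 6 I$
$\frac{1}{V{\left(1 \right)} + 619} = \frac{1}{6 \cdot 1 + 619} = \frac{1}{6 + 619} = \frac{1}{625}$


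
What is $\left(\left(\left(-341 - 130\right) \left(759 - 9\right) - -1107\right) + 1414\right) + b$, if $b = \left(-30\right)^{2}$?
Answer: $-349829$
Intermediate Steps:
$b = 900$
$\left(\left(\left(-341 - 130\right) \left(759 - 9\right) - -1107\right) + 1414\right) + b = \left(\left(\left(-341 - 130\right) \left(759 - 9\right) - -1107\right) + 1414\right) + 900 = \left(\left(\left(-471\right) 750 + 1107\right) + 1414\right) + 900 = \left(\left(-353250 + 1107\right) + 1414\right) + 900 = \left(-352143 + 1414\right) + 900 = -350729 + 900 = -349829$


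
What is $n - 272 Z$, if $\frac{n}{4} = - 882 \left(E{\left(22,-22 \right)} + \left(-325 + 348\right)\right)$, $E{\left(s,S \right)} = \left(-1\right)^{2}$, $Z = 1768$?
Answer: $-565568$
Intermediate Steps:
$E{\left(s,S \right)} = 1$
$n = -84672$ ($n = 4 \left(- 882 \left(1 + \left(-325 + 348\right)\right)\right) = 4 \left(- 882 \left(1 + 23\right)\right) = 4 \left(\left(-882\right) 24\right) = 4 \left(-21168\right) = -84672$)
$n - 272 Z = -84672 - 272 \cdot 1768 = -84672 - 480896 = -565568$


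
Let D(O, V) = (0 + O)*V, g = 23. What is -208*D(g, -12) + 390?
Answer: 57798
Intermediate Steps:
D(O, V) = O*V
-208*D(g, -12) + 390 = -4784*(-12) + 390 = -208*(-276) + 390 = 57408 + 390 = 57798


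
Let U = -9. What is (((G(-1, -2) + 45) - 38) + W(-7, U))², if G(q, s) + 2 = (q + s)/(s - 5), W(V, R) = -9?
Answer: 625/49 ≈ 12.755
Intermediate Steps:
G(q, s) = -2 + (q + s)/(-5 + s) (G(q, s) = -2 + (q + s)/(s - 5) = -2 + (q + s)/(-5 + s))
(((G(-1, -2) + 45) - 38) + W(-7, U))² = ((((10 - 1 - 1*(-2))/(-5 - 2) + 45) - 38) - 9)² = ((((10 - 1 + 2)/(-7) + 45) - 38) - 9)² = (((-⅐*11 + 45) - 38) - 9)² = (((-11/7 + 45) - 38) - 9)² = ((304/7 - 38) - 9)² = (38/7 - 9)² = (-25/7)² = 625/49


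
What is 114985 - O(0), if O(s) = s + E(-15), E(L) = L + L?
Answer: 115015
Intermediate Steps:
E(L) = 2*L
O(s) = -30 + s (O(s) = s + 2*(-15) = s - 30 = -30 + s)
114985 - O(0) = 114985 - (-30 + 0) = 114985 - 1*(-30) = 114985 + 30 = 115015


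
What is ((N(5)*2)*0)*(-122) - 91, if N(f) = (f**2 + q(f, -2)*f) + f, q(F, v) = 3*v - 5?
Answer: -91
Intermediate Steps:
q(F, v) = -5 + 3*v
N(f) = f**2 - 10*f (N(f) = (f**2 + (-5 + 3*(-2))*f) + f = (f**2 + (-5 - 6)*f) + f = (f**2 - 11*f) + f = f**2 - 10*f)
((N(5)*2)*0)*(-122) - 91 = (((5*(-10 + 5))*2)*0)*(-122) - 91 = (((5*(-5))*2)*0)*(-122) - 91 = (-25*2*0)*(-122) - 91 = -50*0*(-122) - 91 = 0*(-122) - 91 = 0 - 91 = -91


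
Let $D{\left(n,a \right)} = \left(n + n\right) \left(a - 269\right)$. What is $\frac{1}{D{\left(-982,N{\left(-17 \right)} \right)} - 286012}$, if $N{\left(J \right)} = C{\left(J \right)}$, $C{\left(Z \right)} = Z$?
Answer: $\frac{1}{275692} \approx 3.6272 \cdot 10^{-6}$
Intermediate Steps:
$N{\left(J \right)} = J$
$D{\left(n,a \right)} = 2 n \left(-269 + a\right)$
$\frac{1}{D{\left(-982,N{\left(-17 \right)} \right)} - 286012} = \frac{1}{2 \left(-982\right) \left(-269 - 17\right) - 286012} = \frac{1}{2 \left(-982\right) \left(-286\right) - 286012} = \frac{1}{561704 - 286012} = \frac{1}{275692}$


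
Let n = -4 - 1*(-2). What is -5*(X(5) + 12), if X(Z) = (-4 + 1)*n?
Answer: -90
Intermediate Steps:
n = -2 (n = -4 + 2 = -2)
X(Z) = 6 (X(Z) = (-4 + 1)*(-2) = -3*(-2) = 6)
-5*(X(5) + 12) = -5*(6 + 12) = -5*18 = -90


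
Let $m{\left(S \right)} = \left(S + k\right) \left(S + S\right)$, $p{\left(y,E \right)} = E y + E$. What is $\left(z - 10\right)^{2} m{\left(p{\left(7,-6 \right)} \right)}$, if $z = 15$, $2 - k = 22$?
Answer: $163200$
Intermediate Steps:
$k = -20$ ($k = 2 - 22 = -20$)
$p{\left(y,E \right)} = E + E y$
$m{\left(S \right)} = 2 S \left(-20 + S\right)$ ($m{\left(S \right)} = \left(S - 20\right) \left(S + S\right) = \left(-20 + S\right) 2 S = 2 S \left(-20 + S\right)$)
$\left(z - 10\right)^{2} m{\left(p{\left(7,-6 \right)} \right)} = \left(15 - 10\right)^{2} \cdot 2 \left(- 6 \left(1 + 7\right)\right) \left(-20 - 6 \left(1 + 7\right)\right) = 5^{2} \cdot 2 \left(\left(-6\right) 8\right) \left(-20 - 48\right) = 25 \cdot 2 \left(-48\right) \left(-20 - 48\right) = 25 \cdot 2 \left(-48\right) \left(-68\right) = 25 \cdot 6528 = 163200$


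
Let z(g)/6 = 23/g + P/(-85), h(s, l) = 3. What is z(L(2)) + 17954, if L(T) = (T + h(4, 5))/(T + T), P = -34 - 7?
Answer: 307144/17 ≈ 18067.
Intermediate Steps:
P = -41
L(T) = (3 + T)/(2*T) (L(T) = (T + 3)/(T + T) = (3 + T)/((2*T)) = (3 + T)*(1/(2*T)) = (3 + T)/(2*T))
z(g) = 246/85 + 138/g (z(g) = 6*(23/g - 41/(-85)) = 6*(23/g - 41*(-1/85)) = 6*(23/g + 41/85) = 6*(41/85 + 23/g) = 246/85 + 138/g)
z(L(2)) + 17954 = (246/85 + 138/(((½)*(3 + 2)/2))) + 17954 = (246/85 + 138/(((½)*(½)*5))) + 17954 = (246/85 + 138/(5/4)) + 17954 = (246/85 + 138*(⅘)) + 17954 = (246/85 + 552/5) + 17954 = 1926/17 + 17954 = 307144/17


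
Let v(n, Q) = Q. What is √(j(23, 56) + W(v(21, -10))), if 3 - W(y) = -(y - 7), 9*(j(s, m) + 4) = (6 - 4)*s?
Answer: 2*I*√29/3 ≈ 3.5901*I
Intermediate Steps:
j(s, m) = -4 + 2*s/9 (j(s, m) = -4 + ((6 - 4)*s)/9 = -4 + (2*s)/9 = -4 + 2*s/9)
W(y) = -4 + y (W(y) = 3 - (-1)*(y - 7) = 3 - (-1)*(-7 + y) = 3 - (7 - y) = 3 + (-7 + y) = -4 + y)
√(j(23, 56) + W(v(21, -10))) = √((-4 + (2/9)*23) + (-4 - 10)) = √((-4 + 46/9) - 14) = √(10/9 - 14) = √(-116/9) = 2*I*√29/3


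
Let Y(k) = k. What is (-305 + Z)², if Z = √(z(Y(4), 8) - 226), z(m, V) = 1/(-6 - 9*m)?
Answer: (12810 - I*√398706)²/1764 ≈ 92799.0 - 9170.8*I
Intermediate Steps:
Z = I*√398706/42 (Z = √(-1/(6 + 9*4) - 226) = √(-1/(6 + 36) - 226) = √(-1/42 - 226) = √(-9493/42) = I*√398706/42 ≈ 15.034*I)
(-305 + Z)² = (-305 + I*√398706/42)²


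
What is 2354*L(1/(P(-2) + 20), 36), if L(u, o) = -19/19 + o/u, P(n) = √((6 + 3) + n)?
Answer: 1692526 + 84744*√7 ≈ 1.9167e+6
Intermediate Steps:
P(n) = √(9 + n)
L(u, o) = -1 + o/u (L(u, o) = -19*1/19 + o/u = -1 + o/u)
2354*L(1/(P(-2) + 20), 36) = 2354*((36 - 1/(√(9 - 2) + 20))/(1/(√(9 - 2) + 20))) = 2354*((36 - 1/(√7 + 20))/(1/(√7 + 20))) = 2354*((36 - 1/(20 + √7))/(1/(20 + √7))) = 2354*((20 + √7)*(36 - 1/(20 + √7))) = 2354*(20 + √7)*(36 - 1/(20 + √7))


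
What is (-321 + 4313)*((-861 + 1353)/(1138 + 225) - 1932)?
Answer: -10510233408/1363 ≈ -7.7111e+6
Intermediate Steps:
(-321 + 4313)*((-861 + 1353)/(1138 + 225) - 1932) = 3992*(492/1363 - 1932) = 3992*(-2632824/1363) = -10510233408/1363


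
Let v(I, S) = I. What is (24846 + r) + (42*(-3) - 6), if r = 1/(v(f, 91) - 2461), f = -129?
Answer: 64009259/2590 ≈ 24714.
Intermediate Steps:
r = -1/2590 (r = 1/(-129 - 2461) = 1/(-2590) = -1/2590 ≈ -0.00038610)
(24846 + r) + (42*(-3) - 6) = (24846 - 1/2590) + (42*(-3) - 6) = 64351139/2590 + (-126 - 6) = 64351139/2590 - 132 = 64009259/2590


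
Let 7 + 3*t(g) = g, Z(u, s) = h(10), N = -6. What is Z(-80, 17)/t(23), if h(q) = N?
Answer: -9/8 ≈ -1.1250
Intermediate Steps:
h(q) = -6
Z(u, s) = -6
t(g) = -7/3 + g/3
Z(-80, 17)/t(23) = -6/(-7/3 + (1/3)*23) = -6/(-7/3 + 23/3) = -6/16/3 = -6*3/16 = -9/8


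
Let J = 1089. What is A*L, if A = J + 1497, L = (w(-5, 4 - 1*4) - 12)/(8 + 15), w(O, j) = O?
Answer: -43962/23 ≈ -1911.4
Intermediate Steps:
L = -17/23 (L = (-5 - 12)/(8 + 15) = -17/23 ≈ -0.73913)
A = 2586 (A = 1089 + 1497 = 2586)
A*L = 2586*(-17/23) = -43962/23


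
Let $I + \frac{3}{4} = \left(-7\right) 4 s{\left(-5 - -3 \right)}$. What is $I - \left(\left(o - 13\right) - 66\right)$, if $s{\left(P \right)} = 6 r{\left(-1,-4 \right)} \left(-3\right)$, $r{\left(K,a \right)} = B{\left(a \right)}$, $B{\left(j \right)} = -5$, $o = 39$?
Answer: $- \frac{9923}{4} \approx -2480.8$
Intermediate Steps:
$r{\left(K,a \right)} = -5$
$s{\left(P \right)} = 90$ ($s{\left(P \right)} = 6 \left(-5\right) \left(-3\right) = \left(-30\right) \left(-3\right) = 90$)
$I = - \frac{10083}{4}$ ($I = - \frac{3}{4} + \left(-7\right) 4 \cdot 90 = - \frac{3}{4} - 2520 = - \frac{10083}{4} \approx -2520.8$)
$I - \left(\left(o - 13\right) - 66\right) = - \frac{10083}{4} - \left(\left(39 - 13\right) - 66\right) = - \frac{10083}{4} - \left(26 - 66\right) = - \frac{10083}{4} - -40 = - \frac{10083}{4} + 40 = - \frac{9923}{4}$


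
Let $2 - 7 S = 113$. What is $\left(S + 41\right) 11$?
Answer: $\frac{1936}{7} \approx 276.57$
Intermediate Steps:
$S = - \frac{111}{7}$ ($S = \frac{2}{7} - \frac{113}{7} = - \frac{111}{7} \approx -15.857$)
$\left(S + 41\right) 11 = \left(- \frac{111}{7} + 41\right) 11 = \frac{176}{7} \cdot 11 = \frac{1936}{7}$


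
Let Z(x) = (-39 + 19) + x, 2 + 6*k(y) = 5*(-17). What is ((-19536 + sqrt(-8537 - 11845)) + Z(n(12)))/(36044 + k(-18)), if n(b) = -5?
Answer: -39122/72059 + 2*I*sqrt(20382)/72059 ≈ -0.54292 + 0.0039625*I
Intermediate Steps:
k(y) = -29/2 (k(y) = -1/3 + (5*(-17))/6 = -1/3 + (1/6)*(-85) = -1/3 - 85/6 = -29/2)
Z(x) = -20 + x
((-19536 + sqrt(-8537 - 11845)) + Z(n(12)))/(36044 + k(-18)) = ((-19536 + sqrt(-8537 - 11845)) + (-20 - 5))/(36044 - 29/2) = ((-19536 + sqrt(-20382)) - 25)/(72059/2) = ((-19536 + I*sqrt(20382)) - 25)*(2/72059) = (-19561 + I*sqrt(20382))*(2/72059) = -39122/72059 + 2*I*sqrt(20382)/72059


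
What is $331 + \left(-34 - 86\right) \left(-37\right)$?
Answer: $4771$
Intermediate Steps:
$331 + \left(-34 - 86\right) \left(-37\right) = 331 - -4440 = 331 + 4440 = 4771$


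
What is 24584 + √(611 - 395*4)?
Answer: 24584 + I*√969 ≈ 24584.0 + 31.129*I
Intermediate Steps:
24584 + √(611 - 395*4) = 24584 + √(611 - 1580) = 24584 + √(-969) = 24584 + I*√969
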